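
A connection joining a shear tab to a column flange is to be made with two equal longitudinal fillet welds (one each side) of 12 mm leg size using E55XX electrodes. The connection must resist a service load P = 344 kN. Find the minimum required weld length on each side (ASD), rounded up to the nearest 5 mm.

L = 125 mm on each side

E55XX → F_EXX = 550 MPa.
Throat t_e = 0.707 × 12 = 8.484 mm.
r_n/Ω = (0.6 × 550 × 8.484) / 2.0 = 1400 N/mm = 1.4 kN/mm.
L_req = P / (r_n/Ω) = 344 / 1.4 = 245.7 mm total.
Per side: 245.7 / 2 = 122.9 mm.
Round up → use L = 125 mm on each side.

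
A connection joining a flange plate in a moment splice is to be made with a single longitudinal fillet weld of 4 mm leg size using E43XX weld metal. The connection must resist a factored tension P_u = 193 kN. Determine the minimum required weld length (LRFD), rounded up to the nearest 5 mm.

L = 355 mm

E43XX → F_EXX = 430 MPa.
Throat t_e = 0.707 × 4 = 2.828 mm.
φr_n = 0.75 × 0.6 × 430 × 2.828 × 10⁻³ = 0.5472 kN/mm.
L_req = P_u / φr_n = 193 / 0.5472 = 352.7 mm total.
Round up → use L = 355 mm.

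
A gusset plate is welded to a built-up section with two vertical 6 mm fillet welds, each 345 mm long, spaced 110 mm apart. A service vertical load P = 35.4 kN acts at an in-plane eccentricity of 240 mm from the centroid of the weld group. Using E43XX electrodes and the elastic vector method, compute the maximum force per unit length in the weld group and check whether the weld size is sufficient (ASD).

E43XX → F_EXX = 430 MPa.
Total weld length L_w = 690 mm. Treat welds as unit-width lines.
Polar moment about centroid: J = 2[d³/12 + d(b/2)²] = 2[345³/12 + 345×55²] = 8931000 mm³.
Direct shear f_v = P/L_w = 35.4×10³ / 690 = 51.3 N/mm (vertical).
Torsion M = P·e = 35.4×10³ × 240 = 8496000 N·mm.
Critical point at (x, y) = (55, 172.5) from centroid. f_tx = M·y/J = 164.1 N/mm; f_ty = M·x/J = 52.32 N/mm.
Resultant f_max = √[f_tx² + (f_v + f_ty)²] = √[164.1² + (51.3 + 52.32)²] = 194.1 N/mm.
Capacity per unit length: r_n/Ω = (1/2.0) × 0.6 × 430 × (0.707 × 6) = 547.2 N/mm.
194.1 ≤ 547.2 → adequate.

f_max ≈ 194 N/mm; adequate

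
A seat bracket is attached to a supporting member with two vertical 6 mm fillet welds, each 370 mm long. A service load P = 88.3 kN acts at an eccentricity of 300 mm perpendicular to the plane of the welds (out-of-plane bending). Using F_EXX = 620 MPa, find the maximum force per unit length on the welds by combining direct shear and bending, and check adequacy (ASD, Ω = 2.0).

L_w = 2 × 370 = 740 mm; section modulus (unit throat) S = 2 × L²/6 = 45630 mm².
Direct shear f_v = P/L_w = 88.3×10³/740 = 119.3 N/mm.
Moment M = P × e = 88.3×10³ × 300 = 26490000 N·mm; bending f_b = M/S = 580.5 N/mm.
f_max = √(f_v² + f_b²) = √(119.3² + 580.5²) = 592.6 N/mm.
r_n/Ω = (1/2.0) × 0.6 × 620 × (0.707 × 6) = 789 N/mm → adequate.

f_max ≈ 593 N/mm; adequate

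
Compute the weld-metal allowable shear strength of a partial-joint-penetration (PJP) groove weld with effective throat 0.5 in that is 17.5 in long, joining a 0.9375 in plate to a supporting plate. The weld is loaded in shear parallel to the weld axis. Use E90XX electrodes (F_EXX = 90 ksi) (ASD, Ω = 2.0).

Effective throat (given) t_e = 0.5 in.
A_we = 0.5 × 17.5 = 8.75 in².
F_nw = 0.6 F_EXX = 54 ksi.
R_n/Ω = (54 × 8.75) / 2.0 = 236.2 kip.

R_n/Ω ≈ 236 kip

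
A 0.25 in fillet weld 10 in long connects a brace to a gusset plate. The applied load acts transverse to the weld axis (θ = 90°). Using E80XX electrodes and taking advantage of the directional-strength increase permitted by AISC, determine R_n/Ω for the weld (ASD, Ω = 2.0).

E80XX → F_EXX = 80 ksi.
t_e = 0.707 × 0.25 = 0.1767 in; A_we = 0.1767 × 10 = 1.767 in².
Directional factor: 1.0 + 0.5 sin^1.5(90°) = 1.5.
F_nw = 0.6 × 80 × 1.5 = 72 ksi.
R_n/Ω = (72 × 1.767) / 2.0 = 63.63 kips.

R_n/Ω ≈ 63.6 kips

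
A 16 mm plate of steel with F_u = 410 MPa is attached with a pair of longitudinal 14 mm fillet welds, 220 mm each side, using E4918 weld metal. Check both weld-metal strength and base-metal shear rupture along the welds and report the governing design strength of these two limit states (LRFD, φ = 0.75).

E49XX → F_EXX = 490 MPa.
t_e = 0.707 × 14 = 9.898 mm; L = 440 mm.
Weld metal: φR_n = 0.75 × 0.6 × 490 × 9.898 × 440 × 10⁻³ = 960.3 kN.
Base metal (shear rupture): φR_n = 0.75 × 0.6 × 410 × 16 × 440 × 10⁻³ = 1299 kN.
Governing: weld metal.

φR_n ≈ 960 kN (weld metal governs)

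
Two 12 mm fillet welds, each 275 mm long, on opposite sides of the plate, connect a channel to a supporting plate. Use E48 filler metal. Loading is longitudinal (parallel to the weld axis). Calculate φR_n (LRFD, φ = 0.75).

φR_n ≈ 1010 kN

E48XX → F_EXX = 480 MPa.
Effective throat t_e = 0.707 × 12 = 8.484 mm.
Total length L = 550 mm; A_we = 8.484 × 550 = 4666 mm².
F_nw = 0.6 F_EXX = 0.6 × 480 = 288 MPa.
φR_n = 0.75 × 288 × 4666 × 10⁻³ = 1008 kN.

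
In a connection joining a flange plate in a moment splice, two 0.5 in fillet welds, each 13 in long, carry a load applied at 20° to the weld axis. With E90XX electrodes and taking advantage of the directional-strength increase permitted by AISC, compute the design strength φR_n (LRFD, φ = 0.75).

E90XX → F_EXX = 90 ksi.
t_e = 0.707 × 0.5 = 0.3535 in; A_we = 0.3535 × 26 = 9.191 in².
Directional factor: 1.0 + 0.5 sin^1.5(20°) = 1.1.
F_nw = 0.6 × 90 × 1.1 = 59.4 ksi.
φR_n = 0.75 × 59.4 × 9.191 = 409.5 kip.

φR_n ≈ 409 kip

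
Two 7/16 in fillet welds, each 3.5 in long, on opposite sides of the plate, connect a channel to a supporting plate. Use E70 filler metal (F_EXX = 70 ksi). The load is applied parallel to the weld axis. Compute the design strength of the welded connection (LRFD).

φR_n ≈ 68.2 kips

Effective throat t_e = 0.707 × 0.4375 = 0.3093 in.
Total length L = 7 in; A_we = 0.3093 × 7 = 2.165 in².
F_nw = 0.6 F_EXX = 0.6 × 70 = 42 ksi.
φR_n = 0.75 × 42 × 2.165 = 68.2 kips.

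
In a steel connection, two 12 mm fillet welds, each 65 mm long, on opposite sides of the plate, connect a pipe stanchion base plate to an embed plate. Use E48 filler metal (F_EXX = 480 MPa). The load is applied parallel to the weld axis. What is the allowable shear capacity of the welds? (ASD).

R_n/Ω ≈ 159 kN

Effective throat t_e = 0.707 × 12 = 8.484 mm.
Total length L = 130 mm; A_we = 8.484 × 130 = 1103 mm².
F_nw = 0.6 F_EXX = 0.6 × 480 = 288 MPa.
R_n = 288 × 1103 × 10⁻³ = 317.6 kN; R_n/Ω = 317.6/2.0 = 158.8 kN.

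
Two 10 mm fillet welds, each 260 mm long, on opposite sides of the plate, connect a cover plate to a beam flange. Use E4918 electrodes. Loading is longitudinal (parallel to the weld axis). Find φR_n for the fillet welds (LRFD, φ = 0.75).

E49XX → F_EXX = 490 MPa.
Effective throat t_e = 0.707 × 10 = 7.07 mm.
Total length L = 520 mm; A_we = 7.07 × 520 = 3676 mm².
F_nw = 0.6 F_EXX = 0.6 × 490 = 294 MPa.
φR_n = 0.75 × 294 × 3676 × 10⁻³ = 810.6 kN.

φR_n ≈ 811 kN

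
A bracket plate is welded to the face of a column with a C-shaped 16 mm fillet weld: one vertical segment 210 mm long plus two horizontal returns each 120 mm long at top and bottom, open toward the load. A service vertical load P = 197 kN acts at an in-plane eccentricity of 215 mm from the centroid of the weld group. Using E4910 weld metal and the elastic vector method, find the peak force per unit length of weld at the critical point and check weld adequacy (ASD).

f_max ≈ 1730 N/mm; NOT adequate

E49XX → F_EXX = 490 MPa.
Total weld length L_w = 450 mm. Treat welds as unit-width lines.
Centroid: x̄ = 2×120×60 / 450 = 32 mm from the vertical weld.
Polar moment about centroid: J = I_x + I_y = [210³/12 + 2×120×105²] + [210×32² + 2(120³/12 + 120×28²)] = 4109000 mm³.
Direct shear f_v = P/L_w = 197×10³ / 450 = 437.8 N/mm (vertical).
Torsion M = P·e = 197×10³ × 215 = 42355000 N·mm.
Critical point at (x, y) = (88, 105) from centroid. f_tx = M·y/J = 1082 N/mm; f_ty = M·x/J = 907.1 N/mm.
Resultant f_max = √[f_tx² + (f_v + f_ty)²] = √[1082² + (437.8 + 907.1)²] = 1726 N/mm.
Capacity per unit length: r_n/Ω = (1/2.0) × 0.6 × 490 × (0.707 × 16) = 1663 N/mm.
1726 > 1663 → NOT adequate.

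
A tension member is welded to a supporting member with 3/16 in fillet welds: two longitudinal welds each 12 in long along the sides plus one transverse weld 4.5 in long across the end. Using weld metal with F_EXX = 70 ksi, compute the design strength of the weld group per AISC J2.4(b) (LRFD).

φR_n ≈ 119 kips

t_e = 0.707 × 0.1875 = 0.1326 in.
R_nwl = 0.6 × 70 × 0.1326 × 24 = 133.6 kips (longitudinal, 2 welds).
R_nwt = 0.6 × 70 × 0.1326 × 4.5 = 25.05 kips (transverse, base value).
(i) R_nwl + R_nwt = 158.7 kips; (ii) 0.85 R_nwl + 1.5 R_nwt = 151.2 kips.
R_n = max = 158.7 kips [governs: (i)]; φR_n = 119 kips.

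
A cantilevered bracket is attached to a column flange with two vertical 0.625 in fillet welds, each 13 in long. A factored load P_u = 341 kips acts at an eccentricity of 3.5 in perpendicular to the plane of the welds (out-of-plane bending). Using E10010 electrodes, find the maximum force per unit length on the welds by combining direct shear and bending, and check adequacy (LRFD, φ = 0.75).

f_max ≈ 24.9 kip/in; NOT adequate

E100XX → F_EXX = 100 ksi.
L_w = 2 × 13 = 26 in; section modulus (unit throat) S = 2 × L²/6 = 56.33 in².
Direct shear f_v = P/L_w = 341/26 = 13.12 kip/in.
Moment M = P × e = 341 × 3.5 = 1193.5 kip·in; bending f_b = M/S = 21.19 kip/in.
f_max = √(f_v² + f_b²) = √(13.12² + 21.19²) = 24.92 kip/in.
φr_n = 0.75 × 0.6 × 100 × (0.707 × 0.625) = 19.88 kip/in → NOT adequate.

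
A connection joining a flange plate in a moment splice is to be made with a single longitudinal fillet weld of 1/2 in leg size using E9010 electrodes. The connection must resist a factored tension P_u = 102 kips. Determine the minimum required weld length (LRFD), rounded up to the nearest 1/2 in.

L = 7.5 in

E90XX → F_EXX = 90 ksi.
Throat t_e = 0.707 × 0.5 = 0.3535 in.
φr_n = 0.75 × 0.6 × 90 × 0.3535 = 14.32 kips/in.
L_req = P_u / φr_n = 102 / 14.32 = 7.125 in total.
Round up → use L = 7.5 in.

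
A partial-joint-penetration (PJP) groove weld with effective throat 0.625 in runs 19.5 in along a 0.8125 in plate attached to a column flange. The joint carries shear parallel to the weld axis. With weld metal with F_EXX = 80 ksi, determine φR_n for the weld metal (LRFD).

φR_n ≈ 439 kips

Effective throat (given) t_e = 0.625 in.
A_we = 0.625 × 19.5 = 12.19 in².
F_nw = 0.6 F_EXX = 48 ksi.
φR_n = 0.75 × 48 × 12.19 = 438.8 kips.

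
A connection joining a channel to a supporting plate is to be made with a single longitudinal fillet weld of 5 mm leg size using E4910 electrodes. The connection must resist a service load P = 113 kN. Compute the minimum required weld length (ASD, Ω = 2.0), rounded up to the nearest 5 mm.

E49XX → F_EXX = 490 MPa.
Throat t_e = 0.707 × 5 = 3.535 mm.
r_n/Ω = (0.6 × 490 × 3.535) / 2.0 = 519.6 N/mm = 0.5196 kN/mm.
L_req = P / (r_n/Ω) = 113 / 0.5196 = 217.5 mm total.
Round up → use L = 220 mm.

L = 220 mm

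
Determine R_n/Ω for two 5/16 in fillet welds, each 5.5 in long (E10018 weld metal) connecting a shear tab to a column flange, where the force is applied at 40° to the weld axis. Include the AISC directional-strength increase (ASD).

E100XX → F_EXX = 100 ksi.
t_e = 0.707 × 0.3125 = 0.2209 in; A_we = 0.2209 × 11 = 2.43 in².
Directional factor: 1.0 + 0.5 sin^1.5(40°) = 1.258.
F_nw = 0.6 × 100 × 1.258 = 75.46 ksi.
R_n/Ω = (75.46 × 2.43) / 2.0 = 91.7 kips.

R_n/Ω ≈ 91.7 kips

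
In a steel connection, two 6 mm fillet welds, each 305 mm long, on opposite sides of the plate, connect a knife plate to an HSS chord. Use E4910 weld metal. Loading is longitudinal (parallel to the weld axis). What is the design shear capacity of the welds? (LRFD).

E49XX → F_EXX = 490 MPa.
Effective throat t_e = 0.707 × 6 = 4.242 mm.
Total length L = 610 mm; A_we = 4.242 × 610 = 2588 mm².
F_nw = 0.6 F_EXX = 0.6 × 490 = 294 MPa.
φR_n = 0.75 × 294 × 2588 × 10⁻³ = 570.6 kN.

φR_n ≈ 571 kN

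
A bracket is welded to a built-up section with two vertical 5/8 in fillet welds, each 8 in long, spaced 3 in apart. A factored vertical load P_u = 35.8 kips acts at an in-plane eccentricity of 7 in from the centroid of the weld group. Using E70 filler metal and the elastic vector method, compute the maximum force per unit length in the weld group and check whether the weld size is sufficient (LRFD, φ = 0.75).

E70XX → F_EXX = 70 ksi.
Total weld length L_w = 16 in. Treat welds as unit-width lines.
Polar moment about centroid: J = 2[d³/12 + d(b/2)²] = 2[8³/12 + 8×1.5²] = 121.3 in³.
Direct shear f_v = P/L_w = 35.8 / 16 = 2.237 kip/in (vertical).
Torsion M = P·e = 35.8 × 7 = 250.6 kip·in.
Critical point at (x, y) = (1.5, 4) from centroid. f_tx = M·y/J = 8.262 kip/in; f_ty = M·x/J = 3.098 kip/in.
Resultant f_max = √[f_tx² + (f_v + f_ty)²] = √[8.262² + (2.237 + 3.098)²] = 9.835 kip/in.
Capacity per unit length: φr_n = 0.75 × 0.6 × 70 × (0.707 × 0.625) = 13.92 kip/in.
9.835 ≤ 13.92 → adequate.

f_max ≈ 9.83 kip/in; adequate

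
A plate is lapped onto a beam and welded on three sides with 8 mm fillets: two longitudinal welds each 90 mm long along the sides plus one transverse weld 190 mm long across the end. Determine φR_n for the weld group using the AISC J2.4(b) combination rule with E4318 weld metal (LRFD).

E43XX → F_EXX = 430 MPa.
t_e = 0.707 × 8 = 5.656 mm.
R_nwl = 0.6 × 430 × 5.656 × 180 × 10⁻³ = 262.7 kN (longitudinal, 2 welds).
R_nwt = 0.6 × 430 × 5.656 × 190 × 10⁻³ = 277.3 kN (transverse, base value).
(i) R_nwl + R_nwt = 539.9 kN; (ii) 0.85 R_nwl + 1.5 R_nwt = 639.2 kN.
R_n = max = 639.2 kN [governs: (ii)]; φR_n = 479.4 kN.

φR_n ≈ 479 kN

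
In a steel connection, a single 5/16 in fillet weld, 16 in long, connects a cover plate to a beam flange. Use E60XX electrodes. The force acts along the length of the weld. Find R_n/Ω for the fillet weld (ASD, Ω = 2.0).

E60XX → F_EXX = 60 ksi.
Effective throat t_e = 0.707 × 0.3125 = 0.2209 in.
Total length L = 16 in; A_we = 0.2209 × 16 = 3.535 in².
F_nw = 0.6 F_EXX = 0.6 × 60 = 36 ksi.
R_n = 36 × 3.535 = 127.3 kip; R_n/Ω = 127.3/2.0 = 63.63 kip.

R_n/Ω ≈ 63.6 kip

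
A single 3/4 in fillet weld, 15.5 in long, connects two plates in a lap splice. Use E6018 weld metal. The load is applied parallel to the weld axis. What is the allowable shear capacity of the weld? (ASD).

R_n/Ω ≈ 148 kip

E60XX → F_EXX = 60 ksi.
Effective throat t_e = 0.707 × 0.75 = 0.5302 in.
Total length L = 15.5 in; A_we = 0.5302 × 15.5 = 8.219 in².
F_nw = 0.6 F_EXX = 0.6 × 60 = 36 ksi.
R_n = 36 × 8.219 = 295.9 kip; R_n/Ω = 295.9/2.0 = 147.9 kip.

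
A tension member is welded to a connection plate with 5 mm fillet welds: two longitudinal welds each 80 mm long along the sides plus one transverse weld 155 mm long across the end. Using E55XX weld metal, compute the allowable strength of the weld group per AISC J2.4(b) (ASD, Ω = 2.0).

R_n/Ω ≈ 215 kN

E55XX → F_EXX = 550 MPa.
t_e = 0.707 × 5 = 3.535 mm.
R_nwl = 0.6 × 550 × 3.535 × 160 × 10⁻³ = 186.6 kN (longitudinal, 2 welds).
R_nwt = 0.6 × 550 × 3.535 × 155 × 10⁻³ = 180.8 kN (transverse, base value).
(i) R_nwl + R_nwt = 367.5 kN; (ii) 0.85 R_nwl + 1.5 R_nwt = 429.9 kN.
R_n = max = 429.9 kN [governs: (ii)]; R_n/Ω = 214.9 kN.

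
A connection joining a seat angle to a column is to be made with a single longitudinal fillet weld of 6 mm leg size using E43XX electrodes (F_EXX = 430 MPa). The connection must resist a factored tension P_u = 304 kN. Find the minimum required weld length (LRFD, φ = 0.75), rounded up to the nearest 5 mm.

Throat t_e = 0.707 × 6 = 4.242 mm.
φr_n = 0.75 × 0.6 × 430 × 4.242 × 10⁻³ = 0.8208 kN/mm.
L_req = P_u / φr_n = 304 / 0.8208 = 370.4 mm total.
Round up → use L = 375 mm.

L = 375 mm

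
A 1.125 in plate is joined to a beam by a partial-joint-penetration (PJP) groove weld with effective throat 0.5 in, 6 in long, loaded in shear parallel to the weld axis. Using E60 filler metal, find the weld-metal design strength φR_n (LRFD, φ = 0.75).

φR_n ≈ 81 kips

E60XX → F_EXX = 60 ksi.
Effective throat (given) t_e = 0.5 in.
A_we = 0.5 × 6 = 3 in².
F_nw = 0.6 F_EXX = 36 ksi.
φR_n = 0.75 × 36 × 3 = 81 kips.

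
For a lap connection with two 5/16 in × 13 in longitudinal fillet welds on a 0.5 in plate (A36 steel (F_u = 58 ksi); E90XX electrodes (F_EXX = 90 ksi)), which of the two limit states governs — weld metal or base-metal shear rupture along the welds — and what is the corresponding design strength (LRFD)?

t_e = 0.707 × 0.3125 = 0.2209 in; L = 26 in.
Weld metal: φR_n = 0.75 × 0.6 × 90 × 0.2209 × 26 = 232.6 kips.
Base metal (shear rupture): φR_n = 0.75 × 0.6 × 58 × 0.5 × 26 = 339.3 kips.
Governing: weld metal.

φR_n ≈ 233 kips (weld metal governs)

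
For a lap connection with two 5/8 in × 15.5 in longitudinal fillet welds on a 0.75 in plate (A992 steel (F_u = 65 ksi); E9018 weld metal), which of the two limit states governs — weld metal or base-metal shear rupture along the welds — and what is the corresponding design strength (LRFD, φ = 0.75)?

φR_n ≈ 555 kip (weld metal governs)

E90XX → F_EXX = 90 ksi.
t_e = 0.707 × 0.625 = 0.4419 in; L = 31 in.
Weld metal: φR_n = 0.75 × 0.6 × 90 × 0.4419 × 31 = 554.8 kip.
Base metal (shear rupture): φR_n = 0.75 × 0.6 × 65 × 0.75 × 31 = 680.1 kip.
Governing: weld metal.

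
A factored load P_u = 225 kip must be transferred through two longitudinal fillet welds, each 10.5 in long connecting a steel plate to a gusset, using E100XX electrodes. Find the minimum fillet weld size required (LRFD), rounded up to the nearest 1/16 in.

E100XX → F_EXX = 100 ksi.
Total weld length L = 21 in.
Required throat t_e = P_u / (φ × 0.6 F_EXX × L) = 225 / (0.75 × 0.6 × 100 × 21) = 0.2381 in.
Required leg w = t_e / 0.707 = 0.3368 in → use 3/8 in.

w = 3/8 in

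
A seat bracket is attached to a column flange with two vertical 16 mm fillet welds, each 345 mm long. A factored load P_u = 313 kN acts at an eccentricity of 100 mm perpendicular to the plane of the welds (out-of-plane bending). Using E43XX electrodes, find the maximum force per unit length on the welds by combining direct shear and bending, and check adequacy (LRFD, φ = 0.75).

f_max ≈ 910 N/mm; adequate

E43XX → F_EXX = 430 MPa.
L_w = 2 × 345 = 690 mm; section modulus (unit throat) S = 2 × L²/6 = 39680 mm².
Direct shear f_v = P/L_w = 313×10³/690 = 453.6 N/mm.
Moment M = P × e = 313×10³ × 100 = 31300000 N·mm; bending f_b = M/S = 788.9 N/mm.
f_max = √(f_v² + f_b²) = √(453.6² + 788.9²) = 910 N/mm.
φr_n = 0.75 × 0.6 × 430 × (0.707 × 16) = 2189 N/mm → adequate.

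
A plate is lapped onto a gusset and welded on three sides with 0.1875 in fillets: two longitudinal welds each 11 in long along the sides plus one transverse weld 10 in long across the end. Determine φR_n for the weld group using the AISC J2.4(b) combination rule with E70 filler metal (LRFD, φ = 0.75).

φR_n ≈ 141 kips

E70XX → F_EXX = 70 ksi.
t_e = 0.707 × 0.1875 = 0.1326 in.
R_nwl = 0.6 × 70 × 0.1326 × 22 = 122.5 kips (longitudinal, 2 welds).
R_nwt = 0.6 × 70 × 0.1326 × 10 = 55.68 kips (transverse, base value).
(i) R_nwl + R_nwt = 178.2 kips; (ii) 0.85 R_nwl + 1.5 R_nwt = 187.6 kips.
R_n = max = 187.6 kips [governs: (ii)]; φR_n = 140.7 kips.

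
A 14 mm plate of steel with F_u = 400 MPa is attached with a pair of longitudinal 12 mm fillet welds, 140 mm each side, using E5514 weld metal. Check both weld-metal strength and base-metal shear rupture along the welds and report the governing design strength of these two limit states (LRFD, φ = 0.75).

E55XX → F_EXX = 550 MPa.
t_e = 0.707 × 12 = 8.484 mm; L = 280 mm.
Weld metal: φR_n = 0.75 × 0.6 × 550 × 8.484 × 280 × 10⁻³ = 587.9 kN.
Base metal (shear rupture): φR_n = 0.75 × 0.6 × 400 × 14 × 280 × 10⁻³ = 705.6 kN.
Governing: weld metal.

φR_n ≈ 588 kN (weld metal governs)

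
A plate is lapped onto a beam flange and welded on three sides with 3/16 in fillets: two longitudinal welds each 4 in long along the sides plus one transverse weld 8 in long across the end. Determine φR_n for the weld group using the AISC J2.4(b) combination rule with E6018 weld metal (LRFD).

E60XX → F_EXX = 60 ksi.
t_e = 0.707 × 0.1875 = 0.1326 in.
R_nwl = 0.6 × 60 × 0.1326 × 8 = 38.18 kips (longitudinal, 2 welds).
R_nwt = 0.6 × 60 × 0.1326 × 8 = 38.18 kips (transverse, base value).
(i) R_nwl + R_nwt = 76.36 kips; (ii) 0.85 R_nwl + 1.5 R_nwt = 89.72 kips.
R_n = max = 89.72 kips [governs: (ii)]; φR_n = 67.29 kips.

φR_n ≈ 67.3 kips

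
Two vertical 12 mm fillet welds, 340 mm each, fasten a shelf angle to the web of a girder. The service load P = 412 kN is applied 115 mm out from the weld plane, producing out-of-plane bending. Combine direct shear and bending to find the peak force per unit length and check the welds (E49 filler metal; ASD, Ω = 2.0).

f_max ≈ 1370 N/mm; NOT adequate

E49XX → F_EXX = 490 MPa.
L_w = 2 × 340 = 680 mm; section modulus (unit throat) S = 2 × L²/6 = 38530 mm².
Direct shear f_v = P/L_w = 412×10³/680 = 605.9 N/mm.
Moment M = P × e = 412×10³ × 115 = 47380000 N·mm; bending f_b = M/S = 1230 N/mm.
f_max = √(f_v² + f_b²) = √(605.9² + 1230²) = 1371 N/mm.
r_n/Ω = (1/2.0) × 0.6 × 490 × (0.707 × 12) = 1247 N/mm → NOT adequate.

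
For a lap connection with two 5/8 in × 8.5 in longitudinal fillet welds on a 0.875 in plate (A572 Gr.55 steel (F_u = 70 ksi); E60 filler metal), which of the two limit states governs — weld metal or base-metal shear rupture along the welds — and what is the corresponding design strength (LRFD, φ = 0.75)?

E60XX → F_EXX = 60 ksi.
t_e = 0.707 × 0.625 = 0.4419 in; L = 17 in.
Weld metal: φR_n = 0.75 × 0.6 × 60 × 0.4419 × 17 = 202.8 kips.
Base metal (shear rupture): φR_n = 0.75 × 0.6 × 70 × 0.875 × 17 = 468.6 kips.
Governing: weld metal.

φR_n ≈ 203 kips (weld metal governs)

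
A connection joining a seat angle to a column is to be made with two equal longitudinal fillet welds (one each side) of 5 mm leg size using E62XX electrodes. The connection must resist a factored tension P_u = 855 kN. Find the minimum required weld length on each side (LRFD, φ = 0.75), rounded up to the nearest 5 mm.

L = 435 mm on each side

E62XX → F_EXX = 620 MPa.
Throat t_e = 0.707 × 5 = 3.535 mm.
φr_n = 0.75 × 0.6 × 620 × 3.535 × 10⁻³ = 0.9863 kN/mm.
L_req = P_u / φr_n = 855 / 0.9863 = 866.9 mm total.
Per side: 866.9 / 2 = 433.5 mm.
Round up → use L = 435 mm on each side.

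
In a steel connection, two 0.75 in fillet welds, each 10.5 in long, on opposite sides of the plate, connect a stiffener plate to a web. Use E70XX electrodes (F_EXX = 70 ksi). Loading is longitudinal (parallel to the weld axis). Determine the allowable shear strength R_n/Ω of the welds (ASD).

Effective throat t_e = 0.707 × 0.75 = 0.5302 in.
Total length L = 21 in; A_we = 0.5302 × 21 = 11.14 in².
F_nw = 0.6 F_EXX = 0.6 × 70 = 42 ksi.
R_n = 42 × 11.14 = 467.7 kips; R_n/Ω = 467.7/2.0 = 233.8 kips.

R_n/Ω ≈ 234 kips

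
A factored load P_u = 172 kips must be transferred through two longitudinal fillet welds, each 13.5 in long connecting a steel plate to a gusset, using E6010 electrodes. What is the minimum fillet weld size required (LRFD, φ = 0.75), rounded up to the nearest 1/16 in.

w = 3/8 in

E60XX → F_EXX = 60 ksi.
Total weld length L = 27 in.
Required throat t_e = P_u / (φ × 0.6 F_EXX × L) = 172 / (0.75 × 0.6 × 60 × 27) = 0.2359 in.
Required leg w = t_e / 0.707 = 0.3337 in → use 3/8 in.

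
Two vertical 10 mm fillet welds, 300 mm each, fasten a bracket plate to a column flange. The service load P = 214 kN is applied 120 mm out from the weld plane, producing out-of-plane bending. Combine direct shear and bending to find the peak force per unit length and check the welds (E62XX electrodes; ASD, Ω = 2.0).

E62XX → F_EXX = 620 MPa.
L_w = 2 × 300 = 600 mm; section modulus (unit throat) S = 2 × L²/6 = 30000 mm².
Direct shear f_v = P/L_w = 214×10³/600 = 356.7 N/mm.
Moment M = P × e = 214×10³ × 120 = 25680000 N·mm; bending f_b = M/S = 856 N/mm.
f_max = √(f_v² + f_b²) = √(356.7² + 856²) = 927.3 N/mm.
r_n/Ω = (1/2.0) × 0.6 × 620 × (0.707 × 10) = 1315 N/mm → adequate.

f_max ≈ 927 N/mm; adequate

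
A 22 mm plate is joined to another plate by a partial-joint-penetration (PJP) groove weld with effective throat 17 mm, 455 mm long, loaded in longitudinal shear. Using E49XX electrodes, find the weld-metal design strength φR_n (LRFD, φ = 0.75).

φR_n ≈ 1710 kN

E49XX → F_EXX = 490 MPa.
Effective throat (given) t_e = 17 mm.
A_we = 17 × 455 = 7735 mm².
F_nw = 0.6 F_EXX = 294 MPa.
φR_n = 0.75 × 294 × 7735 × 10⁻³ = 1706 kN.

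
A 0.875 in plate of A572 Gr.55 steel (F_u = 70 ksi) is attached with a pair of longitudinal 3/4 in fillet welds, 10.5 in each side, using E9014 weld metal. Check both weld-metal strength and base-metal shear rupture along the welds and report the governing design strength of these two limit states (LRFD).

E90XX → F_EXX = 90 ksi.
t_e = 0.707 × 0.75 = 0.5302 in; L = 21 in.
Weld metal: φR_n = 0.75 × 0.6 × 90 × 0.5302 × 21 = 451 kips.
Base metal (shear rupture): φR_n = 0.75 × 0.6 × 70 × 0.875 × 21 = 578.8 kips.
Governing: weld metal.

φR_n ≈ 451 kips (weld metal governs)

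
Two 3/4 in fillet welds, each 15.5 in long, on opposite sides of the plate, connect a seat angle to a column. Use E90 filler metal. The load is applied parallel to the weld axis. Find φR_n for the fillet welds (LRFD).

E90XX → F_EXX = 90 ksi.
Effective throat t_e = 0.707 × 0.75 = 0.5302 in.
Total length L = 31 in; A_we = 0.5302 × 31 = 16.44 in².
F_nw = 0.6 F_EXX = 0.6 × 90 = 54 ksi.
φR_n = 0.75 × 54 × 16.44 = 665.7 kips.

φR_n ≈ 666 kips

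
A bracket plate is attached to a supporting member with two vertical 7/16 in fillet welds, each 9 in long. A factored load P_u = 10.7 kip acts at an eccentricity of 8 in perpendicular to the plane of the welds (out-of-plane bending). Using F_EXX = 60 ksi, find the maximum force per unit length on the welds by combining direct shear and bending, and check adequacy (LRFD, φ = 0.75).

f_max ≈ 3.23 kip/in; adequate

L_w = 2 × 9 = 18 in; section modulus (unit throat) S = 2 × L²/6 = 27 in².
Direct shear f_v = P/L_w = 10.7/18 = 0.5944 kip/in.
Moment M = P × e = 10.7 × 8 = 85.6 kip·in; bending f_b = M/S = 3.17 kip/in.
f_max = √(f_v² + f_b²) = √(0.5944² + 3.17²) = 3.226 kip/in.
φr_n = 0.75 × 0.6 × 60 × (0.707 × 0.4375) = 8.351 kip/in → adequate.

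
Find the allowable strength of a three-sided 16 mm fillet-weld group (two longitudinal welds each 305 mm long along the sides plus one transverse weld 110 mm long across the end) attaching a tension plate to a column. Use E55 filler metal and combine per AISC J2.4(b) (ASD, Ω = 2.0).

R_n/Ω ≈ 1340 kN

E55XX → F_EXX = 550 MPa.
t_e = 0.707 × 16 = 11.31 mm.
R_nwl = 0.6 × 550 × 11.31 × 610 × 10⁻³ = 2277 kN (longitudinal, 2 welds).
R_nwt = 0.6 × 550 × 11.31 × 110 × 10⁻³ = 410.6 kN (transverse, base value).
(i) R_nwl + R_nwt = 2688 kN; (ii) 0.85 R_nwl + 1.5 R_nwt = 2551 kN.
R_n = max = 2688 kN [governs: (i)]; R_n/Ω = 1344 kN.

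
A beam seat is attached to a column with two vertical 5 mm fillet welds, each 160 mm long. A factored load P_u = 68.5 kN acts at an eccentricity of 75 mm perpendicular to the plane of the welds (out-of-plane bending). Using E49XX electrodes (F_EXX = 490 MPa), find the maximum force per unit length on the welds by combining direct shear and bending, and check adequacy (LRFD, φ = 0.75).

L_w = 2 × 160 = 320 mm; section modulus (unit throat) S = 2 × L²/6 = 8533 mm².
Direct shear f_v = P/L_w = 68.5×10³/320 = 214.1 N/mm.
Moment M = P × e = 68.5×10³ × 75 = 5137500 N·mm; bending f_b = M/S = 602.1 N/mm.
f_max = √(f_v² + f_b²) = √(214.1² + 602.1²) = 639 N/mm.
φr_n = 0.75 × 0.6 × 490 × (0.707 × 5) = 779.5 N/mm → adequate.

f_max ≈ 639 N/mm; adequate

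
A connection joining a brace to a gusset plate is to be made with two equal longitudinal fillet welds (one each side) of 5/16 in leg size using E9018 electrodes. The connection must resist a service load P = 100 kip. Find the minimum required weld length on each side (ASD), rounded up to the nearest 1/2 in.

E90XX → F_EXX = 90 ksi.
Throat t_e = 0.707 × 0.3125 = 0.2209 in.
r_n/Ω = (0.6 × 90 × 0.2209) / 2.0 = 5.965 kip/in.
L_req = P / (r_n/Ω) = 100 / 5.965 = 16.76 in total.
Per side: 16.76 / 2 = 8.382 in.
Round up → use L = 8.5 in on each side.

L = 8.5 in on each side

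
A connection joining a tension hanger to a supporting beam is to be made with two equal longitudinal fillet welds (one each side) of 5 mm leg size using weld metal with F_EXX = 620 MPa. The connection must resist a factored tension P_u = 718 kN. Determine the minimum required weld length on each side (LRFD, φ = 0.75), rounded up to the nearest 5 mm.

Throat t_e = 0.707 × 5 = 3.535 mm.
φr_n = 0.75 × 0.6 × 620 × 3.535 × 10⁻³ = 0.9863 kN/mm.
L_req = P_u / φr_n = 718 / 0.9863 = 728 mm total.
Per side: 728 / 2 = 364 mm.
Round up → use L = 365 mm on each side.

L = 365 mm on each side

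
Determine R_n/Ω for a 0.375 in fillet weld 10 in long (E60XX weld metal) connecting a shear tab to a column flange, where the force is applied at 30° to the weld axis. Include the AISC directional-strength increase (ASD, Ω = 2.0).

R_n/Ω ≈ 56.2 kips

E60XX → F_EXX = 60 ksi.
t_e = 0.707 × 0.375 = 0.2651 in; A_we = 0.2651 × 10 = 2.651 in².
Directional factor: 1.0 + 0.5 sin^1.5(30°) = 1.177.
F_nw = 0.6 × 60 × 1.177 = 42.36 ksi.
R_n/Ω = (42.36 × 2.651) / 2.0 = 56.16 kips.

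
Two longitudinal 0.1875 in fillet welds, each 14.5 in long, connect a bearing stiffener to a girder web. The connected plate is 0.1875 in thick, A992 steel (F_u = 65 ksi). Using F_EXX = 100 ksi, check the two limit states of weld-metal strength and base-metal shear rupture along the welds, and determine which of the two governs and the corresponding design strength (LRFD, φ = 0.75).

t_e = 0.707 × 0.1875 = 0.1326 in; L = 29 in.
Weld metal: φR_n = 0.75 × 0.6 × 100 × 0.1326 × 29 = 173 kips.
Base metal (shear rupture): φR_n = 0.75 × 0.6 × 65 × 0.1875 × 29 = 159 kips.
Governing: base-metal shear rupture.

φR_n ≈ 159 kips (base-metal shear rupture governs)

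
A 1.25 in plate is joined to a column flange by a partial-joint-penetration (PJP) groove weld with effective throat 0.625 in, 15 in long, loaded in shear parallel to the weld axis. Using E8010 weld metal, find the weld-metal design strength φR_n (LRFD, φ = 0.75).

E80XX → F_EXX = 80 ksi.
Effective throat (given) t_e = 0.625 in.
A_we = 0.625 × 15 = 9.375 in².
F_nw = 0.6 F_EXX = 48 ksi.
φR_n = 0.75 × 48 × 9.375 = 337.5 kips.

φR_n ≈ 338 kips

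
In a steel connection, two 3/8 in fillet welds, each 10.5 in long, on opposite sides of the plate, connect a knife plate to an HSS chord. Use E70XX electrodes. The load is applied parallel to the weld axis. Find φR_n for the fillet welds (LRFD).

φR_n ≈ 175 kip

E70XX → F_EXX = 70 ksi.
Effective throat t_e = 0.707 × 0.375 = 0.2651 in.
Total length L = 21 in; A_we = 0.2651 × 21 = 5.568 in².
F_nw = 0.6 F_EXX = 0.6 × 70 = 42 ksi.
φR_n = 0.75 × 42 × 5.568 = 175.4 kip.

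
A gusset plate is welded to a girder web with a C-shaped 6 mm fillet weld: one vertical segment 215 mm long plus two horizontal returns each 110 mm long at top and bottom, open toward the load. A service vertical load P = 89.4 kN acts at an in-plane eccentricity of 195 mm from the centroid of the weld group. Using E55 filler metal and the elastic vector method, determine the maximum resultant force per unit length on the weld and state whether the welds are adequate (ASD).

f_max ≈ 745 N/mm; NOT adequate

E55XX → F_EXX = 550 MPa.
Total weld length L_w = 435 mm. Treat welds as unit-width lines.
Centroid: x̄ = 2×110×55 / 435 = 27.82 mm from the vertical weld.
Polar moment about centroid: J = I_x + I_y = [215³/12 + 2×110×107.5²] + [215×27.82² + 2(110³/12 + 110×27.18²)] = 3921000 mm³.
Direct shear f_v = P/L_w = 89.4×10³ / 435 = 205.5 N/mm (vertical).
Torsion M = P·e = 89.4×10³ × 195 = 17433000 N·mm.
Critical point at (x, y) = (82.18, 107.5) from centroid. f_tx = M·y/J = 477.9 N/mm; f_ty = M·x/J = 365.4 N/mm.
Resultant f_max = √[f_tx² + (f_v + f_ty)²] = √[477.9² + (205.5 + 365.4)²] = 744.5 N/mm.
Capacity per unit length: r_n/Ω = (1/2.0) × 0.6 × 550 × (0.707 × 6) = 699.9 N/mm.
744.5 > 699.9 → NOT adequate.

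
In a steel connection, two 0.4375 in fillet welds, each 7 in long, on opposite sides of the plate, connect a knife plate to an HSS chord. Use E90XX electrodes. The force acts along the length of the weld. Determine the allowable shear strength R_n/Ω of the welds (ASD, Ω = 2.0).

R_n/Ω ≈ 117 kip

E90XX → F_EXX = 90 ksi.
Effective throat t_e = 0.707 × 0.4375 = 0.3093 in.
Total length L = 14 in; A_we = 0.3093 × 14 = 4.33 in².
F_nw = 0.6 F_EXX = 0.6 × 90 = 54 ksi.
R_n = 54 × 4.33 = 233.8 kip; R_n/Ω = 233.8/2.0 = 116.9 kip.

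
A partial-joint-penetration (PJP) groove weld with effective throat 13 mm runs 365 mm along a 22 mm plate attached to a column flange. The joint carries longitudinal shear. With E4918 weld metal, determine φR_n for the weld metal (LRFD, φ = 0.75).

φR_n ≈ 1050 kN

E49XX → F_EXX = 490 MPa.
Effective throat (given) t_e = 13 mm.
A_we = 13 × 365 = 4745 mm².
F_nw = 0.6 F_EXX = 294 MPa.
φR_n = 0.75 × 294 × 4745 × 10⁻³ = 1046 kN.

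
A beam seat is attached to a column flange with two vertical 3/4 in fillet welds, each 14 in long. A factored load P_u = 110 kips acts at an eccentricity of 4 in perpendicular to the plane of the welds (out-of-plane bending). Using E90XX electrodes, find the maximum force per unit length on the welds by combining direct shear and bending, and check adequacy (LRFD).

E90XX → F_EXX = 90 ksi.
L_w = 2 × 14 = 28 in; section modulus (unit throat) S = 2 × L²/6 = 65.33 in².
Direct shear f_v = P/L_w = 110/28 = 3.929 kip/in.
Moment M = P × e = 110 × 4 = 440 kip·in; bending f_b = M/S = 6.735 kip/in.
f_max = √(f_v² + f_b²) = √(3.929² + 6.735²) = 7.797 kip/in.
φr_n = 0.75 × 0.6 × 90 × (0.707 × 0.75) = 21.48 kip/in → adequate.

f_max ≈ 7.8 kip/in; adequate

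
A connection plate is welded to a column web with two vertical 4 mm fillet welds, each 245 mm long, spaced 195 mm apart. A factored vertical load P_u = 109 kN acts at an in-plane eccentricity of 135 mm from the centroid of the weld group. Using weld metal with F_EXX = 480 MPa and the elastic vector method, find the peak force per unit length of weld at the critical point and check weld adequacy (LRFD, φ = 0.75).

f_max ≈ 494 N/mm; adequate

Total weld length L_w = 490 mm. Treat welds as unit-width lines.
Polar moment about centroid: J = 2[d³/12 + d(b/2)²] = 2[245³/12 + 245×97.5²] = 7109000 mm³.
Direct shear f_v = P/L_w = 109×10³ / 490 = 222.4 N/mm (vertical).
Torsion M = P·e = 109×10³ × 135 = 14715000 N·mm.
Critical point at (x, y) = (97.5, 122.5) from centroid. f_tx = M·y/J = 253.6 N/mm; f_ty = M·x/J = 201.8 N/mm.
Resultant f_max = √[f_tx² + (f_v + f_ty)²] = √[253.6² + (222.4 + 201.8)²] = 494.3 N/mm.
Capacity per unit length: φr_n = 0.75 × 0.6 × 480 × (0.707 × 4) = 610.8 N/mm.
494.3 ≤ 610.8 → adequate.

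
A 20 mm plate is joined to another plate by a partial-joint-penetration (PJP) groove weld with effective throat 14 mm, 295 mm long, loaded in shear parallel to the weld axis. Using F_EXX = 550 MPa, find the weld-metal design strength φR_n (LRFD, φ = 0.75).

Effective throat (given) t_e = 14 mm.
A_we = 14 × 295 = 4130 mm².
F_nw = 0.6 F_EXX = 330 MPa.
φR_n = 0.75 × 330 × 4130 × 10⁻³ = 1022 kN.

φR_n ≈ 1020 kN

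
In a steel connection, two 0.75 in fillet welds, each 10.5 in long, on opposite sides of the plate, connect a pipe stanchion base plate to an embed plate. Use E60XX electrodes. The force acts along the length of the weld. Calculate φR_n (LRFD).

E60XX → F_EXX = 60 ksi.
Effective throat t_e = 0.707 × 0.75 = 0.5302 in.
Total length L = 21 in; A_we = 0.5302 × 21 = 11.14 in².
F_nw = 0.6 F_EXX = 0.6 × 60 = 36 ksi.
φR_n = 0.75 × 36 × 11.14 = 300.7 kip.

φR_n ≈ 301 kip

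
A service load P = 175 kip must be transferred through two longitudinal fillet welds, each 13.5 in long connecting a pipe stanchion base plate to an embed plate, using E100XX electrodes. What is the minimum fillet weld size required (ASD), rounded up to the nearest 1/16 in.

w = 5/16 in

E100XX → F_EXX = 100 ksi.
Total weld length L = 27 in.
Required throat t_e = P × Ω / (0.6 F_EXX × L) = 175 × 2.0 / (0.6 × 100 × 27) = 0.216 in.
Required leg w = t_e / 0.707 = 0.3056 in → use 5/16 in.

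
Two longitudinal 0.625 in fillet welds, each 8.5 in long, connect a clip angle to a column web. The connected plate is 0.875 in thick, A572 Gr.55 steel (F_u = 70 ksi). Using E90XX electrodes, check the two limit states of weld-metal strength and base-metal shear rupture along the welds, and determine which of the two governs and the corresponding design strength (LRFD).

φR_n ≈ 304 kips (weld metal governs)

E90XX → F_EXX = 90 ksi.
t_e = 0.707 × 0.625 = 0.4419 in; L = 17 in.
Weld metal: φR_n = 0.75 × 0.6 × 90 × 0.4419 × 17 = 304.2 kips.
Base metal (shear rupture): φR_n = 0.75 × 0.6 × 70 × 0.875 × 17 = 468.6 kips.
Governing: weld metal.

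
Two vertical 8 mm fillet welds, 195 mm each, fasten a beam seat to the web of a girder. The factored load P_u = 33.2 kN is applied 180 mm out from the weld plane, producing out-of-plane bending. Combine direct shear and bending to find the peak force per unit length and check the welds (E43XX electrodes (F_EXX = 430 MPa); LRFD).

L_w = 2 × 195 = 390 mm; section modulus (unit throat) S = 2 × L²/6 = 12680 mm².
Direct shear f_v = P/L_w = 33.2×10³/390 = 85.13 N/mm.
Moment M = P × e = 33.2×10³ × 180 = 5976000 N·mm; bending f_b = M/S = 471.5 N/mm.
f_max = √(f_v² + f_b²) = √(85.13² + 471.5²) = 479.1 N/mm.
φr_n = 0.75 × 0.6 × 430 × (0.707 × 8) = 1094 N/mm → adequate.

f_max ≈ 479 N/mm; adequate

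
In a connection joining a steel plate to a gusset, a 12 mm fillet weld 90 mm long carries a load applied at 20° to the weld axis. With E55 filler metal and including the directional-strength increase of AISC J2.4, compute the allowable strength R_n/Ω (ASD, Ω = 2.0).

E55XX → F_EXX = 550 MPa.
t_e = 0.707 × 12 = 8.484 mm; A_we = 8.484 × 90 = 763.6 mm².
Directional factor: 1.0 + 0.5 sin^1.5(20°) = 1.1.
F_nw = 0.6 × 550 × 1.1 = 363 MPa.
R_n/Ω = (363 × 763.6) / 2.0 × 10⁻³ = 138.6 kN.

R_n/Ω ≈ 139 kN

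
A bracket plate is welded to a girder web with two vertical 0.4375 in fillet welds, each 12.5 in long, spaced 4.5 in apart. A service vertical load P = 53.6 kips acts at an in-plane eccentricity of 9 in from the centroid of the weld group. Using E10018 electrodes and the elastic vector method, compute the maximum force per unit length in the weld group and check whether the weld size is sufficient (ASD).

E100XX → F_EXX = 100 ksi.
Total weld length L_w = 25 in. Treat welds as unit-width lines.
Polar moment about centroid: J = 2[d³/12 + d(b/2)²] = 2[12.5³/12 + 12.5×2.25²] = 452.1 in³.
Direct shear f_v = P/L_w = 53.6 / 25 = 2.144 kip/in (vertical).
Torsion M = P·e = 53.6 × 9 = 482.4 kip·in.
Critical point at (x, y) = (2.25, 6.25) from centroid. f_tx = M·y/J = 6.669 kip/in; f_ty = M·x/J = 2.401 kip/in.
Resultant f_max = √[f_tx² + (f_v + f_ty)²] = √[6.669² + (2.144 + 2.401)²] = 8.071 kip/in.
Capacity per unit length: r_n/Ω = (1/2.0) × 0.6 × 100 × (0.707 × 0.4375) = 9.279 kip/in.
8.071 ≤ 9.279 → adequate.

f_max ≈ 8.07 kip/in; adequate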